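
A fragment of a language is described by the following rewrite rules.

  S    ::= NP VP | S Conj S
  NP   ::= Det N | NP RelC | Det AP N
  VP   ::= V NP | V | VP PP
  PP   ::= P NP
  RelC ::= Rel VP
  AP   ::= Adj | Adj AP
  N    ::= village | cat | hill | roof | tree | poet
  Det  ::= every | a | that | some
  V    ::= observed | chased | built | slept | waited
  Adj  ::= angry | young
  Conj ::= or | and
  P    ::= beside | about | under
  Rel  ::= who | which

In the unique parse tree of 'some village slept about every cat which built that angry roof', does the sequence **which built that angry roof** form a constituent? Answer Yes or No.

Yes

[S [NP [Det some] [N village]] [VP [VP [V slept]] [PP [P about] [NP [NP [Det every] [N cat]] [RelC [Rel which] [VP [V built] [NP [Det that] [AP [Adj angry]] [N roof]]]]]]]]
The words 'which built that angry roof' are exhaustively dominated by a single RelC node (built by RelC → Rel VP), so they form a constituent.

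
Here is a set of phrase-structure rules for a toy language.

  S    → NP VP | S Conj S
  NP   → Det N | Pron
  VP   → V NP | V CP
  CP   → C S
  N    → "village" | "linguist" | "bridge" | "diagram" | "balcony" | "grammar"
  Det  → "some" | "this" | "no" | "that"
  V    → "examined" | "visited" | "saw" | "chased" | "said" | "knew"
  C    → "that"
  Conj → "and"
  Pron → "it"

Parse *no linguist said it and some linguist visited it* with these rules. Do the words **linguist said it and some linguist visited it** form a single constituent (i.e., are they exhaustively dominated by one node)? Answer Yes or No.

[S [S [NP [Det no] [N linguist]] [VP [V said] [NP [Pron it]]]] [Conj and] [S [NP [Det some] [N linguist]] [VP [V visited] [NP [Pron it]]]]]
The smallest constituent containing 'linguist said it and some linguist visited it' is the S spanning 'no linguist said it and some linguist visited it'; no single node in the tree dominates exactly the given words.

No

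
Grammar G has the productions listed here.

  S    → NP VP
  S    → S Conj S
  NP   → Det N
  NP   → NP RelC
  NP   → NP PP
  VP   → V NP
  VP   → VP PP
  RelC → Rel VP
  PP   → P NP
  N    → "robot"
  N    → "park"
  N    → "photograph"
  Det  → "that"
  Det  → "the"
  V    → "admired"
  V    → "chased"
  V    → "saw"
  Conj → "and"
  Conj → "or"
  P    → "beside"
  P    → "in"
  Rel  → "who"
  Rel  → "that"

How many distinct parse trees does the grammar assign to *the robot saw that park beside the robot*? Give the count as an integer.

2

The two bracketings:
[S [NP [Det the] [N robot]] [VP [V saw] [NP [NP [Det that] [N park]] [PP [P beside] [NP [Det the] [N robot]]]]]]
[S [NP [Det the] [N robot]] [VP [VP [V saw] [NP [Det that] [N park]]] [PP [P beside] [NP [Det the] [N robot]]]]]
The difference turns on whether NP → NP PP is used at the relevant span, versus an alternative expansion of NP.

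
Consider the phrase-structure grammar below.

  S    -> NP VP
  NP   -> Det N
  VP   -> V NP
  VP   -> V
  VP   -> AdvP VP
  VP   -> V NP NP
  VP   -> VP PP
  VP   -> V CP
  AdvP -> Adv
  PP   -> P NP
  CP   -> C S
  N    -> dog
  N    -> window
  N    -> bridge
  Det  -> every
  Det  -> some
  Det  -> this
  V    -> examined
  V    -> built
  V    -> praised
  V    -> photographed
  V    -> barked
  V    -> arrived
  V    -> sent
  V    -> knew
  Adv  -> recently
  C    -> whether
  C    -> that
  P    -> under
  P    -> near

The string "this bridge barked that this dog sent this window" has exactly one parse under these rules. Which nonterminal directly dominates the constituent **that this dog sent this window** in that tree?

VP

S
  NP
    Det: this
    N: bridge
  VP
    V: barked
    CP
      C: that
      S
        NP
          Det: this
          N: dog
        VP
          V: sent
          NP
            Det: this
            N: window
The span 'that this dog sent this window' is the CP node built by CP → C S.
Its mother is the VP built by VP → V CP.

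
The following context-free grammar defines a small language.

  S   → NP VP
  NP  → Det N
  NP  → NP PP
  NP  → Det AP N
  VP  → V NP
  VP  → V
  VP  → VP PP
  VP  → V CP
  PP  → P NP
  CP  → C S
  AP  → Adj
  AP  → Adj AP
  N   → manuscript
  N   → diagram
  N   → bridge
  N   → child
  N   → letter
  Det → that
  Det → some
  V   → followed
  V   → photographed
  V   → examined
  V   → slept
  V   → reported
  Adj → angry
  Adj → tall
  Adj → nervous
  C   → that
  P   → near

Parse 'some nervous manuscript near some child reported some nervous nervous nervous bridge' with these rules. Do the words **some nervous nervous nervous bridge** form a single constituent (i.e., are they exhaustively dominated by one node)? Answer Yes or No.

Yes

[S [NP [NP [Det some] [AP [Adj nervous]] [N manuscript]] [PP [P near] [NP [Det some] [N child]]]] [VP [V reported] [NP [Det some] [AP [Adj nervous] [AP [Adj nervous] [AP [Adj nervous]]]] [N bridge]]]]
The words 'some nervous nervous nervous bridge' are exhaustively dominated by a single NP node (built by NP → Det AP N), so they form a constituent.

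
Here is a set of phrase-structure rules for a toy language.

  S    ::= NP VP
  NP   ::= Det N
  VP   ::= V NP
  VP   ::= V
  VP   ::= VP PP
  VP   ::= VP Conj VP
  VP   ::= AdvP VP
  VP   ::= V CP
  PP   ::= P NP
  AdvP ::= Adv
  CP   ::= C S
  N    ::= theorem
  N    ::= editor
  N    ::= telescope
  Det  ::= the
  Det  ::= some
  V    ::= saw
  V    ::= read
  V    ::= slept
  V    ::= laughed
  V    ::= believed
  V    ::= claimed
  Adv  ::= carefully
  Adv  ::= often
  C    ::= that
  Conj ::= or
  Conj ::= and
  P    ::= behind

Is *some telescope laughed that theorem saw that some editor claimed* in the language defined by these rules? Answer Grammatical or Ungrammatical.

A C word can never sit immediately before an N word in any string this grammar generates, so the substring 'that theorem' rules out a derivation.

Ungrammatical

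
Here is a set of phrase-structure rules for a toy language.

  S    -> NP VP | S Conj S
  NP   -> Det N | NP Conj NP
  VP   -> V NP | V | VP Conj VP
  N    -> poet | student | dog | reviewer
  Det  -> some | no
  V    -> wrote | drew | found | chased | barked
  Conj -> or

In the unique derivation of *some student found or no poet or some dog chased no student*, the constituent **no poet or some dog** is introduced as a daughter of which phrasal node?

S

S
  S
    NP
      Det: some
      N: student
    VP
      V: found
  Conj: or
  S
    NP
      NP
        Det: no
        N: poet
      Conj: or
      NP
        Det: some
        N: dog
    VP
      V: chased
      NP
        Det: no
        N: student
The span 'no poet or some dog' is the NP node built by NP → NP Conj NP.
Its mother is the S built by S → NP VP.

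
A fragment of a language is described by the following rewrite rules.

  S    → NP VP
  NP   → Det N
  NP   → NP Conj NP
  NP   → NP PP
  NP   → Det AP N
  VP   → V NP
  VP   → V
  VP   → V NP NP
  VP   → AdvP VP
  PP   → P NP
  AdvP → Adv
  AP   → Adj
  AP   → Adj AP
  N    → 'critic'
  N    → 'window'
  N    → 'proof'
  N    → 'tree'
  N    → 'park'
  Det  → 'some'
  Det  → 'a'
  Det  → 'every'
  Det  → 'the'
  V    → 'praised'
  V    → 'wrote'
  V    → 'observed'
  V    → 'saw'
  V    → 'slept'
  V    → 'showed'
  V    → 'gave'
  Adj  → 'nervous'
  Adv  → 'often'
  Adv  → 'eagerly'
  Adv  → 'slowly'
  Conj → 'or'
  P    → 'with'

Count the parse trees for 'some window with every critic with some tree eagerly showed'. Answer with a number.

The two bracketings:
[S [NP [NP [Det some] [N window]] [PP [P with] [NP [NP [Det every] [N critic]] [PP [P with] [NP [Det some] [N tree]]]]]] [VP [AdvP [Adv eagerly]] [VP [V showed]]]]
[S [NP [NP [NP [Det some] [N window]] [PP [P with] [NP [Det every] [N critic]]]] [PP [P with] [NP [Det some] [N tree]]]] [VP [AdvP [Adv eagerly]] [VP [V showed]]]]
The trees differ in how a recursive rule is bracketed over the same span.

2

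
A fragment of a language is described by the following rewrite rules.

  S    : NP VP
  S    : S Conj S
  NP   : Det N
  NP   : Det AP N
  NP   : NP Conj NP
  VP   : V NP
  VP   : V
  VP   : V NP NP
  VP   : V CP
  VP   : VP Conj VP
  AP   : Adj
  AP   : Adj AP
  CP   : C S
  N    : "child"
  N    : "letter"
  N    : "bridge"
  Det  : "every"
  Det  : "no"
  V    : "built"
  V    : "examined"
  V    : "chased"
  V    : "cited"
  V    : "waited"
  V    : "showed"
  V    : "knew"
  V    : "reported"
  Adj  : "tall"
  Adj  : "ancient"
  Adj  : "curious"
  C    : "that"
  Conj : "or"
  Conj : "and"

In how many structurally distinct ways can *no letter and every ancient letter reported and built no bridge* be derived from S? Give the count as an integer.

[S [NP [NP [Det no] [N letter]] [Conj and] [NP [Det every] [AP [Adj ancient]] [N letter]]] [VP [VP [V reported]] [Conj and] [VP [V built] [NP [Det no] [N bridge]]]]]
No rule offers an alternative attachment or grouping for any span, so this is the only derivation.

1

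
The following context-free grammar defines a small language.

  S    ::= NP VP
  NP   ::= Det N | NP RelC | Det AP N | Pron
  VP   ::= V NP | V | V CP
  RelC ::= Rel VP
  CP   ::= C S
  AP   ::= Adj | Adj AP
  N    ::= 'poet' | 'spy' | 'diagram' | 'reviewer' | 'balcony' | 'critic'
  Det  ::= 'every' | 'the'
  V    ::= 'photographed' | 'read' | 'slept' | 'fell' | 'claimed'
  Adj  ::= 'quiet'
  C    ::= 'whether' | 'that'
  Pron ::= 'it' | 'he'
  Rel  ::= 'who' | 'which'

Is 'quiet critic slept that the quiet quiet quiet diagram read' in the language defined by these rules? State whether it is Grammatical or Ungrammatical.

For S → NP VP, no prefix of the string parses as an NP.

Ungrammatical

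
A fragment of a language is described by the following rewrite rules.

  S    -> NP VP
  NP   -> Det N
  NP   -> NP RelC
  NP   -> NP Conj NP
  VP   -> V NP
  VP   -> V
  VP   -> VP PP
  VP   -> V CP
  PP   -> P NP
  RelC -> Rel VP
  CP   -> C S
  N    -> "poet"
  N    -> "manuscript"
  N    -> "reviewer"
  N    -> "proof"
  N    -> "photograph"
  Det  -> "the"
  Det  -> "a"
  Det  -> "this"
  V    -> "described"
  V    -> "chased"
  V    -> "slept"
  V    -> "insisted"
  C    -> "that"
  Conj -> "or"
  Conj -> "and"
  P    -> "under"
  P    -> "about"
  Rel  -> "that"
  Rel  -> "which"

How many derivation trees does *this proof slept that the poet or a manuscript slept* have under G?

1

[S [NP [Det this] [N proof]] [VP [V slept] [CP [C that] [S [NP [NP [Det the] [N poet]] [Conj or] [NP [Det a] [N manuscript]]] [VP [V slept]]]]]]
No rule offers an alternative attachment or grouping for any span, so this is the only derivation.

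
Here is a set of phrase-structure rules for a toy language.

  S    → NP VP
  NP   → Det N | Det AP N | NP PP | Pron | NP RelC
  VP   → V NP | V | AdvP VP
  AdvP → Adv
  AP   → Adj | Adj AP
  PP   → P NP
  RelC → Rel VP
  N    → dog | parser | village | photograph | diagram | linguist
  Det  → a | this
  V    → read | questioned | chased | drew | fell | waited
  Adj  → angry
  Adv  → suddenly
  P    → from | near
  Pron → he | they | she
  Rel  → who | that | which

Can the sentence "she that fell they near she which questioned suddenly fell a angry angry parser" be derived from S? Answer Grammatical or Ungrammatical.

[S [NP [NP [NP [Pron she]] [RelC [Rel that] [VP [V fell] [NP [Pron they]]]]] [PP [P near] [NP [NP [Pron she]] [RelC [Rel which] [VP [V questioned]]]]]] [VP [AdvP [Adv suddenly]] [VP [V fell] [NP [Det a] [AP [Adj angry] [AP [Adj angry]]] [N parser]]]]]
Each bracket corresponds to one application of a listed rule, so the string is derivable from S.

Grammatical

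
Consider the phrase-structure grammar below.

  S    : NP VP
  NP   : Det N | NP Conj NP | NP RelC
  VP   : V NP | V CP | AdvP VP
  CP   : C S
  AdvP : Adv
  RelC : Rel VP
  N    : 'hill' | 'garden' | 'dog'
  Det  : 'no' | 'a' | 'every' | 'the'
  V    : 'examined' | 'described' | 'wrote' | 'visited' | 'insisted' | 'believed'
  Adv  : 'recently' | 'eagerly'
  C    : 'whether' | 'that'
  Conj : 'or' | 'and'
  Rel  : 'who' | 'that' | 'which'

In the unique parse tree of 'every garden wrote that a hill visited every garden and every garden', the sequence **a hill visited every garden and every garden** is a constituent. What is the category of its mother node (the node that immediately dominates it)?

S
  NP
    Det: every
    N: garden
  VP
    V: wrote
    CP
      C: that
      S
        NP
          Det: a
          N: hill
        VP
          V: visited
          NP
            NP
              Det: every
              N: garden
            Conj: and
            NP
              Det: every
              N: garden
The span 'a hill visited every garden and every garden' is the S node built by S → NP VP.
Its mother is the CP built by CP → C S.

CP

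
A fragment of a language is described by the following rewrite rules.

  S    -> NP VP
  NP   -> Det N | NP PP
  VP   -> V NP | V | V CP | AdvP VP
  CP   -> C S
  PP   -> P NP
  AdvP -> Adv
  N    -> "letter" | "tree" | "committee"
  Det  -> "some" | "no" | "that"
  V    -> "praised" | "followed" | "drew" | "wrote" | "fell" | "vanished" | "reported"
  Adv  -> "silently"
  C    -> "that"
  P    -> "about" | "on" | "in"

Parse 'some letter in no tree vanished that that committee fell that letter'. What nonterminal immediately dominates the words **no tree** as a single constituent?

NP

S
  NP
    NP
      Det: some
      N: letter
    PP
      P: in
      NP
        Det: no
        N: tree
  VP
    V: vanished
    CP
      C: that
      S
        NP
          Det: that
          N: committee
        VP
          V: fell
          NP
            Det: that
            N: letter
The span 'no tree' is the NP node built by NP → Det N.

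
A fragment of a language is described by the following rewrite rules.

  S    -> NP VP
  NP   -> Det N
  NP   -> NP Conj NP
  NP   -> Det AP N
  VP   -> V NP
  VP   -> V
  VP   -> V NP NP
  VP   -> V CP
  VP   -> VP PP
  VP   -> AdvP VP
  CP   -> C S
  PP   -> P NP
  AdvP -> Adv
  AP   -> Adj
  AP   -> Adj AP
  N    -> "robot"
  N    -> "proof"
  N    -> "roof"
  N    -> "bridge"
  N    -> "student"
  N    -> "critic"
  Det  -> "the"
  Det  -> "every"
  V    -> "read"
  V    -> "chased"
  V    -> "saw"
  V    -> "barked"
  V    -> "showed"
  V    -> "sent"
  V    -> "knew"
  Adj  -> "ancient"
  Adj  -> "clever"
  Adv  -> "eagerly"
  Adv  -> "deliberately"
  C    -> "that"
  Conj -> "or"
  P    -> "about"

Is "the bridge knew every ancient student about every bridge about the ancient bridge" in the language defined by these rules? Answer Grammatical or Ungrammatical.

Grammatical

[S [NP [Det the] [N bridge]] [VP [VP [VP [V knew] [NP [Det every] [AP [Adj ancient]] [N student]]] [PP [P about] [NP [Det every] [N bridge]]]] [PP [P about] [NP [Det the] [AP [Adj ancient]] [N bridge]]]]]
Each bracket corresponds to one application of a listed rule, so the string is derivable from S.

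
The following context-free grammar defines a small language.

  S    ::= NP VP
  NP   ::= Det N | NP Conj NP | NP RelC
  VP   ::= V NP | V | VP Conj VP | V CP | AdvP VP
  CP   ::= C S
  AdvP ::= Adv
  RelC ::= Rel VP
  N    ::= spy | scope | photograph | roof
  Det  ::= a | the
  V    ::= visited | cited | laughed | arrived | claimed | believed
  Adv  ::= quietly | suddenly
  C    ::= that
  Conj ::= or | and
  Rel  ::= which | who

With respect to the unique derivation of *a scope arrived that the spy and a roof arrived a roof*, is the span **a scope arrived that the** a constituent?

[S [NP [Det a] [N scope]] [VP [V arrived] [CP [C that] [S [NP [NP [Det the] [N spy]] [Conj and] [NP [Det a] [N roof]]] [VP [V arrived] [NP [Det a] [N roof]]]]]]]
The smallest constituent containing 'a scope arrived that the' is the S spanning 'a scope arrived that the spy and a roof arrived a roof'; no single node in the tree dominates exactly the given words.

No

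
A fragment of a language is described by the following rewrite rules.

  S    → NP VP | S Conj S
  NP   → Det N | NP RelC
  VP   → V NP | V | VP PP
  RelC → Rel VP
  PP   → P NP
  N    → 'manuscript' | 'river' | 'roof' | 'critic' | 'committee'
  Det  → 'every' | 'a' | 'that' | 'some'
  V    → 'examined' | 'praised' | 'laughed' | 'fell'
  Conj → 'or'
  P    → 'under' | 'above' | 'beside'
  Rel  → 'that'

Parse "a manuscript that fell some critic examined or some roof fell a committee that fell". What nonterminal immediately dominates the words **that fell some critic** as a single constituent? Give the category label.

S
  S
    NP
      NP
        Det: a
        N: manuscript
      RelC
        Rel: that
        VP
          V: fell
          NP
            Det: some
            N: critic
    VP
      V: examined
  Conj: or
  S
    NP
      Det: some
      N: roof
    VP
      V: fell
      NP
        NP
          Det: a
          N: committee
        RelC
          Rel: that
          VP
            V: fell
The span 'that fell some critic' is the RelC node built by RelC → Rel VP.

RelC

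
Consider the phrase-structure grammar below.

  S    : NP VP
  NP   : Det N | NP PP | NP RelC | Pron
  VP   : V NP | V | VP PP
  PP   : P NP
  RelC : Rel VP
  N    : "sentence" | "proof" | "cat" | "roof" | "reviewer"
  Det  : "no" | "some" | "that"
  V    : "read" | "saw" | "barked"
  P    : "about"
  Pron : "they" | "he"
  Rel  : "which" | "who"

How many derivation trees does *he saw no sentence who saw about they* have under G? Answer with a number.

3

Two of the 3 distinct bracketings:
[S [NP [Pron he]] [VP [V saw] [NP [NP [NP [Det no] [N sentence]] [RelC [Rel who] [VP [V saw]]]] [PP [P about] [NP [Pron they]]]]]]
[S [NP [Pron he]] [VP [V saw] [NP [NP [Det no] [N sentence]] [RelC [Rel who] [VP [VP [V saw]] [PP [P about] [NP [Pron they]]]]]]]]
The difference turns on whether NP → NP PP is used at the relevant span, versus an alternative expansion of NP.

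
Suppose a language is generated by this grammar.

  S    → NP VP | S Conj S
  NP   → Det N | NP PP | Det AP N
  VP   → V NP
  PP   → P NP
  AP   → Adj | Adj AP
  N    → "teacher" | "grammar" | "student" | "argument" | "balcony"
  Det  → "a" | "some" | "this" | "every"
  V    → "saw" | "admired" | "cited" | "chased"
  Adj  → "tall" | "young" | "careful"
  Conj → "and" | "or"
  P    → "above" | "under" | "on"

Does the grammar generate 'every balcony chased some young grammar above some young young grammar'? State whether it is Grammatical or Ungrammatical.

[S [NP [Det every] [N balcony]] [VP [V chased] [NP [NP [Det some] [AP [Adj young]] [N grammar]] [PP [P above] [NP [Det some] [AP [Adj young] [AP [Adj young]]] [N grammar]]]]]]
Every word is introduced by a lexical rule and the phrasal rules combine the resulting categories into a single S.

Grammatical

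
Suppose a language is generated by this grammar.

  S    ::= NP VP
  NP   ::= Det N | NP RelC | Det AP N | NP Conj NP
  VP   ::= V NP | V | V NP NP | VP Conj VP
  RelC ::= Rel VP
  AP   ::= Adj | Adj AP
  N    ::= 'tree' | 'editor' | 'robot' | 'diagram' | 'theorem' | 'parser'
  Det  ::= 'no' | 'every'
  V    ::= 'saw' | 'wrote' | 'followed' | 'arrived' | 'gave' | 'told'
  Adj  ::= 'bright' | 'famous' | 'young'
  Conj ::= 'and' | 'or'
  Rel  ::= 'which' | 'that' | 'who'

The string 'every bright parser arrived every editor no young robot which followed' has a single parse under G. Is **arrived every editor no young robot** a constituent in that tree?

[S [NP [Det every] [AP [Adj bright]] [N parser]] [VP [V arrived] [NP [Det every] [N editor]] [NP [NP [Det no] [AP [Adj young]] [N robot]] [RelC [Rel which] [VP [V followed]]]]]]
The smallest constituent containing 'arrived every editor no young robot' is the VP spanning 'arrived every editor no young robot which followed'; no single node in the tree dominates exactly the given words.

No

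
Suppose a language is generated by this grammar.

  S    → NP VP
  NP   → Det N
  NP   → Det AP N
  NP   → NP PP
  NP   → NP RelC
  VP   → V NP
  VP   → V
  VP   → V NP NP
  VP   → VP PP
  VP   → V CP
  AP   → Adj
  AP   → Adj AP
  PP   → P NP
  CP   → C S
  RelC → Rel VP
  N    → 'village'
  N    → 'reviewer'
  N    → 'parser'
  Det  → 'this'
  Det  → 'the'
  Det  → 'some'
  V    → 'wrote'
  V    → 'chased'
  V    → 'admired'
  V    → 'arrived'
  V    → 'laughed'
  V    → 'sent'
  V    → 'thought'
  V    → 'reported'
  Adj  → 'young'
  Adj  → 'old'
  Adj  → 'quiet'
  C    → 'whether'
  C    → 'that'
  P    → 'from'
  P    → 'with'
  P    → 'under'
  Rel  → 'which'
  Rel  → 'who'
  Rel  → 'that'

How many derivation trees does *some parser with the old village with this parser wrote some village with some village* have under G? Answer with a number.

4

Two of the 4 distinct bracketings:
[S [NP [NP [Det some] [N parser]] [PP [P with] [NP [NP [Det the] [AP [Adj old]] [N village]] [PP [P with] [NP [Det this] [N parser]]]]]] [VP [V wrote] [NP [NP [Det some] [N village]] [PP [P with] [NP [Det some] [N village]]]]]]
[S [NP [NP [Det some] [N parser]] [PP [P with] [NP [NP [Det the] [AP [Adj old]] [N village]] [PP [P with] [NP [Det this] [N parser]]]]]] [VP [VP [V wrote] [NP [Det some] [N village]]] [PP [P with] [NP [Det some] [N village]]]]]
The difference turns on whether VP → VP PP is used at the relevant span, versus an alternative expansion of VP.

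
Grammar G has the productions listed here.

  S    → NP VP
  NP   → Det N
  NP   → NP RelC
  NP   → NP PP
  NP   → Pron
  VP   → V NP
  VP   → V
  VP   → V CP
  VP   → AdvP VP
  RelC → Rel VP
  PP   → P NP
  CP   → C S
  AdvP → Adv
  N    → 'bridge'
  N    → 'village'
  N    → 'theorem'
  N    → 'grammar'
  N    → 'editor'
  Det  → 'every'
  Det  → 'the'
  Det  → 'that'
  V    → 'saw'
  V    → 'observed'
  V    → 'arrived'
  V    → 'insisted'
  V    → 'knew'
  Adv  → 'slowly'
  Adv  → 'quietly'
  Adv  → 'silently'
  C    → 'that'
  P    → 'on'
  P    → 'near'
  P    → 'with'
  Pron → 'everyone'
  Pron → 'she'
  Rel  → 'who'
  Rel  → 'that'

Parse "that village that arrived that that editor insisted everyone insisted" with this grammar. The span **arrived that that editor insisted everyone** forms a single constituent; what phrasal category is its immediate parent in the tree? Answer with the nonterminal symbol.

S
  NP
    NP
      Det: that
      N: village
    RelC
      Rel: that
      VP
        V: arrived
        CP
          C: that
          S
            NP
              Det: that
              N: editor
            VP
              V: insisted
              NP
                Pron: everyone
  VP
    V: insisted
The span 'arrived that that editor insisted everyone' is the VP node built by VP → V CP.
Its mother is the RelC built by RelC → Rel VP.

RelC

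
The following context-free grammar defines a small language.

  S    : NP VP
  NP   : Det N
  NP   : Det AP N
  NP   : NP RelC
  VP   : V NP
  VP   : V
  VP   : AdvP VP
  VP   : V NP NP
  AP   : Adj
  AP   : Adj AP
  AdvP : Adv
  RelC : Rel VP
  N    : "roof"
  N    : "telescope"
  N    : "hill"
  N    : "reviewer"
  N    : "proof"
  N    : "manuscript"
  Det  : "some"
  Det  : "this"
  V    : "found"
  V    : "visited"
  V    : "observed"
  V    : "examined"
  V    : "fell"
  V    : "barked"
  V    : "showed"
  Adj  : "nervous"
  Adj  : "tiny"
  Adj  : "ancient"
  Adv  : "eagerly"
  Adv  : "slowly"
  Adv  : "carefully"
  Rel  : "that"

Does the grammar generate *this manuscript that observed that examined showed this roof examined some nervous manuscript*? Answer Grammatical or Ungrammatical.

Ungrammatical

For S → NP VP, every NP-prefix leaves a non-VP remainder: after 'this manuscript' the remainder is not a VP; after 'this manuscript that observed' the remainder is not a VP; after 'this manuscript that observed that examined' the remainder is not a VP.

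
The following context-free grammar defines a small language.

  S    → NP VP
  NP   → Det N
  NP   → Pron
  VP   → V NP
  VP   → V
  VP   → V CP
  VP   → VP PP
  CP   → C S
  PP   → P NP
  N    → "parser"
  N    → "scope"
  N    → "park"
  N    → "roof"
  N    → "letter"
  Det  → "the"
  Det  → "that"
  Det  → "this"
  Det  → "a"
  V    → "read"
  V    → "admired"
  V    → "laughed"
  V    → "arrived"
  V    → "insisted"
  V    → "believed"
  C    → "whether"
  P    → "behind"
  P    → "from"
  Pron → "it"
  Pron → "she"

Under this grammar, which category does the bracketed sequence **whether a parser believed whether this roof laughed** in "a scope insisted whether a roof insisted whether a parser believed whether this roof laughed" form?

CP

S
  NP
    Det: a
    N: scope
  VP
    V: insisted
    CP
      C: whether
      S
        NP
          Det: a
          N: roof
        VP
          V: insisted
          CP
            C: whether
            S
              NP
                Det: a
                N: parser
              VP
                V: believed
                CP
                  C: whether
                  S
                    NP
                      Det: this
                      N: roof
                    VP
                      V: laughed
The span 'whether a parser believed whether this roof laughed' is the CP node built by CP → C S.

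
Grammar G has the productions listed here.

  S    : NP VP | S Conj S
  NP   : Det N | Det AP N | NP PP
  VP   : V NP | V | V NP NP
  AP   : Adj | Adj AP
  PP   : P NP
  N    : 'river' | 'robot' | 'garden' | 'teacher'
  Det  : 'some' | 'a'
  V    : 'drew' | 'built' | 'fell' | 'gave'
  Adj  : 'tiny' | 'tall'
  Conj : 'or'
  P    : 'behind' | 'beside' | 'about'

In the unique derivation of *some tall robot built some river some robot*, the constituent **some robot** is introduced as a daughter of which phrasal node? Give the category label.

[S [NP [Det some] [AP [Adj tall]] [N robot]] [VP [V built] [NP [Det some] [N river]] [NP [Det some] [N robot]]]]
The span 'some robot' is the NP node built by NP → Det N.
Its mother is the VP built by VP → V NP NP.

VP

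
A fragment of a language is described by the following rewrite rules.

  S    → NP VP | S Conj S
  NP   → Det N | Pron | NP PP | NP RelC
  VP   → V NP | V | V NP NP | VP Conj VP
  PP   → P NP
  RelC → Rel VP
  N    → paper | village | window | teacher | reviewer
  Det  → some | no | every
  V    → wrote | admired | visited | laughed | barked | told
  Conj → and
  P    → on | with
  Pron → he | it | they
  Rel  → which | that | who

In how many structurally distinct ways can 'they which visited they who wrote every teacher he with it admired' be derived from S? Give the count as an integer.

Two of the 7 distinct bracketings:
[S [NP [NP [NP [Pron they]] [RelC [Rel which] [VP [V visited] [NP [NP [Pron they]] [RelC [Rel who] [VP [V wrote] [NP [Det every] [N teacher]] [NP [Pron he]]]]]]]] [PP [P with] [NP [Pron it]]]] [VP [V admired]]]
[S [NP [NP [NP [Pron they]] [RelC [Rel which] [VP [V visited] [NP [NP [Pron they]] [RelC [Rel who] [VP [V wrote] [NP [Det every] [N teacher]]]]] [NP [Pron he]]]]] [PP [P with] [NP [Pron it]]]] [VP [V admired]]]
The trees differ in how a recursive rule is bracketed over the same span.

7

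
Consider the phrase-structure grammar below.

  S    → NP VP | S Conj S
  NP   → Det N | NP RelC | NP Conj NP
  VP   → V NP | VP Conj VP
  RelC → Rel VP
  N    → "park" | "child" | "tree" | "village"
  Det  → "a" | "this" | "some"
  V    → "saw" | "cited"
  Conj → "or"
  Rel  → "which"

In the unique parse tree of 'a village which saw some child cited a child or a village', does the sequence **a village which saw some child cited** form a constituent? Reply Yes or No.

[S [NP [NP [Det a] [N village]] [RelC [Rel which] [VP [V saw] [NP [Det some] [N child]]]]] [VP [V cited] [NP [NP [Det a] [N child]] [Conj or] [NP [Det a] [N village]]]]]
The smallest constituent containing 'a village which saw some child cited' is the S spanning 'a village which saw some child cited a child or a village'; no single node in the tree dominates exactly the given words.

No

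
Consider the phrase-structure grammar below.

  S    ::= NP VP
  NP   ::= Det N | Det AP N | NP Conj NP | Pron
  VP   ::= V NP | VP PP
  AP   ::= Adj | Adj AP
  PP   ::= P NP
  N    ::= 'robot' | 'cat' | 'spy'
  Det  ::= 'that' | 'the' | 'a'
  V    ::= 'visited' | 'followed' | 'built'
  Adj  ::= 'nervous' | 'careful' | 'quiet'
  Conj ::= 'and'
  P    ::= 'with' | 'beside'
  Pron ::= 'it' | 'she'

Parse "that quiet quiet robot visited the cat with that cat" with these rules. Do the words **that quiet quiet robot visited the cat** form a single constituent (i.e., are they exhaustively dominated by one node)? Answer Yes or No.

No

[S [NP [Det that] [AP [Adj quiet] [AP [Adj quiet]]] [N robot]] [VP [VP [V visited] [NP [Det the] [N cat]]] [PP [P with] [NP [Det that] [N cat]]]]]
The smallest constituent containing 'that quiet quiet robot visited the cat' is the S spanning 'that quiet quiet robot visited the cat with that cat'; no single node in the tree dominates exactly the given words.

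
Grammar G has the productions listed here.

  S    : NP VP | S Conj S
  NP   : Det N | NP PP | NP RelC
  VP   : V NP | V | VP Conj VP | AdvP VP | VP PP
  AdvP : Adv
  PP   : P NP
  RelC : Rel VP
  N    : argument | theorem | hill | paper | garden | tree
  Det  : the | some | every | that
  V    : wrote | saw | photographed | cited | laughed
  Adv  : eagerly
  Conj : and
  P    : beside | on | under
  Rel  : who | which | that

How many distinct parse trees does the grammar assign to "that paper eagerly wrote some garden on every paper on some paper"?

Two of the 9 distinct bracketings:
[S [NP [Det that] [N paper]] [VP [AdvP [Adv eagerly]] [VP [V wrote] [NP [NP [Det some] [N garden]] [PP [P on] [NP [NP [Det every] [N paper]] [PP [P on] [NP [Det some] [N paper]]]]]]]]]
[S [NP [Det that] [N paper]] [VP [AdvP [Adv eagerly]] [VP [V wrote] [NP [NP [NP [Det some] [N garden]] [PP [P on] [NP [Det every] [N paper]]]] [PP [P on] [NP [Det some] [N paper]]]]]]]
The trees differ in how a recursive rule is bracketed over the same span.

9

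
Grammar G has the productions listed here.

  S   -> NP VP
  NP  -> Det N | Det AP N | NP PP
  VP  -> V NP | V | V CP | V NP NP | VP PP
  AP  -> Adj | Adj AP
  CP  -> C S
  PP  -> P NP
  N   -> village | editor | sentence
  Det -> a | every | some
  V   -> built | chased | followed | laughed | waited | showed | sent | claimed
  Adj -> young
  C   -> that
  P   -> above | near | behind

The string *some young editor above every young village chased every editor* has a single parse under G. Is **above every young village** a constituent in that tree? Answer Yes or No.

[S [NP [NP [Det some] [AP [Adj young]] [N editor]] [PP [P above] [NP [Det every] [AP [Adj young]] [N village]]]] [VP [V chased] [NP [Det every] [N editor]]]]
The words 'above every young village' are exhaustively dominated by a single PP node (built by PP → P NP), so they form a constituent.

Yes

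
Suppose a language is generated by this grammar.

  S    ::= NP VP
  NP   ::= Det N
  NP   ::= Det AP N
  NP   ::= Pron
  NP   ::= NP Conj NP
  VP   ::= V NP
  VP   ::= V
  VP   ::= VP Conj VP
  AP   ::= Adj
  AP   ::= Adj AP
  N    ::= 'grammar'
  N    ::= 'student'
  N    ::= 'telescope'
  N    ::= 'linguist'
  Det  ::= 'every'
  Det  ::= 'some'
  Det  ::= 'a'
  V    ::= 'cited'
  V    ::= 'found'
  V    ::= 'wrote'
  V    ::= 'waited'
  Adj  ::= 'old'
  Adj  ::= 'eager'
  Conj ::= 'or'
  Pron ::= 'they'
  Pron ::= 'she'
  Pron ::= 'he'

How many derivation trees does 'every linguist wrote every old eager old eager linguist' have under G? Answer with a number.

1

[S [NP [Det every] [N linguist]] [VP [V wrote] [NP [Det every] [AP [Adj old] [AP [Adj eager] [AP [Adj old] [AP [Adj eager]]]]] [N linguist]]]]
No rule offers an alternative attachment or grouping for any span, so this is the only derivation.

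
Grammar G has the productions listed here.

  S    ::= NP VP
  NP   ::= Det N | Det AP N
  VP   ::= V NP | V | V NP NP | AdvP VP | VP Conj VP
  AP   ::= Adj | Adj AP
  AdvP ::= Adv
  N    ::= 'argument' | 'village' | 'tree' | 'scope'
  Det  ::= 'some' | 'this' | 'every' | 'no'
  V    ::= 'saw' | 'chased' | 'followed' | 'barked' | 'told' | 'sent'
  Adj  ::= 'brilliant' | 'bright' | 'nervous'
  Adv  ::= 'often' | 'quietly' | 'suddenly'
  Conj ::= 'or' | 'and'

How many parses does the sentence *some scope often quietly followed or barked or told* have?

Two of the 9 distinct bracketings:
[S [NP [Det some] [N scope]] [VP [AdvP [Adv often]] [VP [AdvP [Adv quietly]] [VP [VP [V followed]] [Conj or] [VP [VP [V barked]] [Conj or] [VP [V told]]]]]]]
[S [NP [Det some] [N scope]] [VP [AdvP [Adv often]] [VP [AdvP [Adv quietly]] [VP [VP [VP [V followed]] [Conj or] [VP [V barked]]] [Conj or] [VP [V told]]]]]]
The trees differ in how a recursive rule is bracketed over the same span.

9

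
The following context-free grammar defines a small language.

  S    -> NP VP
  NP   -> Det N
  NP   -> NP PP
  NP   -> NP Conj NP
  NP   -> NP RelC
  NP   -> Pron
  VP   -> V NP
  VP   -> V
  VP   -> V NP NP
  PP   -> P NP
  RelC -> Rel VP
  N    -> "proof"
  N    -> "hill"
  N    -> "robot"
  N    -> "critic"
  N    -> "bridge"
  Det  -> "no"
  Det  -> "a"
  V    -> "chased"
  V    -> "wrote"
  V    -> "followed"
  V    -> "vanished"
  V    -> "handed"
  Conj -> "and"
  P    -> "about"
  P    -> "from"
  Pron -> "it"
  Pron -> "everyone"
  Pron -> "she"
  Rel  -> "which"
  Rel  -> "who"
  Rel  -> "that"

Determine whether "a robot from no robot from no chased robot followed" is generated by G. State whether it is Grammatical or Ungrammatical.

Ungrammatical

A Det word can never sit immediately before a V word in any string this grammar generates, so the substring 'no chased' rules out a derivation.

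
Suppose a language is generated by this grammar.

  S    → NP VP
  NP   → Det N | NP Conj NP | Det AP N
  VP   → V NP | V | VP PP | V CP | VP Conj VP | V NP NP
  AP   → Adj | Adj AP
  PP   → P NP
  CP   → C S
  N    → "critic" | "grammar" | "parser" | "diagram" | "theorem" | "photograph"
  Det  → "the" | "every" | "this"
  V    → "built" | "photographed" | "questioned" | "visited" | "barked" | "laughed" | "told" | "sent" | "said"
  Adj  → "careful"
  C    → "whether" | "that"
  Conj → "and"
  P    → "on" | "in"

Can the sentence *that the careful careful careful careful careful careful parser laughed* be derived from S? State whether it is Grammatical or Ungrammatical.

Ungrammatical

For S → NP VP, no prefix of the string parses as an NP.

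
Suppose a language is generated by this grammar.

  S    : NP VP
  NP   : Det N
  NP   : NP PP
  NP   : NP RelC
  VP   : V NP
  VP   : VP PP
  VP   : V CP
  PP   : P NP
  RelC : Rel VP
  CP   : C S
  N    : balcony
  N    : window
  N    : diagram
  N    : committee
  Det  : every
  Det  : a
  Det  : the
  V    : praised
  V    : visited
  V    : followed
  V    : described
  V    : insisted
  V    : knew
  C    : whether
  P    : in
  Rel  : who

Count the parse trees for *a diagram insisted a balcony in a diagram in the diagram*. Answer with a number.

Two of the 5 distinct bracketings:
[S [NP [Det a] [N diagram]] [VP [V insisted] [NP [NP [Det a] [N balcony]] [PP [P in] [NP [NP [Det a] [N diagram]] [PP [P in] [NP [Det the] [N diagram]]]]]]]]
[S [NP [Det a] [N diagram]] [VP [V insisted] [NP [NP [NP [Det a] [N balcony]] [PP [P in] [NP [Det a] [N diagram]]]] [PP [P in] [NP [Det the] [N diagram]]]]]]
The trees differ in how a recursive rule is bracketed over the same span.

5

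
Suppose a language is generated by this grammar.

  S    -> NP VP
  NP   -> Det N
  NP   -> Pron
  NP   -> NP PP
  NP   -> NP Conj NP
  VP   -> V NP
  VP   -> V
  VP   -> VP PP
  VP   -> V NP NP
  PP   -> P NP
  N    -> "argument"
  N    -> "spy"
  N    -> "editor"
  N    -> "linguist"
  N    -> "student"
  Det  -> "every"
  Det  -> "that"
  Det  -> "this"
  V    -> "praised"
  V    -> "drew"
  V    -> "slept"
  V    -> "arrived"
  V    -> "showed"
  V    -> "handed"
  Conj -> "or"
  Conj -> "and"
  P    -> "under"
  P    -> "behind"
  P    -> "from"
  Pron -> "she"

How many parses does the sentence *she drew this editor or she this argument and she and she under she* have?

7

Two of the 7 distinct bracketings:
[S [NP [Pron she]] [VP [VP [V drew] [NP [NP [Det this] [N editor]] [Conj or] [NP [Pron she]]] [NP [NP [Det this] [N argument]] [Conj and] [NP [NP [Pron she]] [Conj and] [NP [Pron she]]]]] [PP [P under] [NP [Pron she]]]]]
[S [NP [Pron she]] [VP [VP [V drew] [NP [NP [Det this] [N editor]] [Conj or] [NP [Pron she]]] [NP [NP [NP [Det this] [N argument]] [Conj and] [NP [Pron she]]] [Conj and] [NP [Pron she]]]] [PP [P under] [NP [Pron she]]]]]
The trees differ in how a recursive rule is bracketed over the same span.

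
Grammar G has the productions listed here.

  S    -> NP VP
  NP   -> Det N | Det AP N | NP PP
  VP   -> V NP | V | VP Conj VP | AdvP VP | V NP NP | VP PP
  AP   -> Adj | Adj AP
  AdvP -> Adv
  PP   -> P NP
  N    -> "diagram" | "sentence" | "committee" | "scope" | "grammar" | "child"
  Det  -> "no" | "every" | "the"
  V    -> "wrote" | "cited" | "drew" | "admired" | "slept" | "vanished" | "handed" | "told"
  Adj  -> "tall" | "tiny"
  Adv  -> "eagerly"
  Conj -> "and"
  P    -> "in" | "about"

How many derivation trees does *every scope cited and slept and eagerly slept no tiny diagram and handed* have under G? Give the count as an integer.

Two of the 7 distinct bracketings:
[S [NP [Det every] [N scope]] [VP [VP [V cited]] [Conj and] [VP [VP [V slept]] [Conj and] [VP [VP [AdvP [Adv eagerly]] [VP [V slept] [NP [Det no] [AP [Adj tiny]] [N diagram]]]] [Conj and] [VP [V handed]]]]]]
[S [NP [Det every] [N scope]] [VP [VP [V cited]] [Conj and] [VP [VP [V slept]] [Conj and] [VP [AdvP [Adv eagerly]] [VP [VP [V slept] [NP [Det no] [AP [Adj tiny]] [N diagram]]] [Conj and] [VP [V handed]]]]]]]
The trees differ in how a recursive rule is bracketed over the same span.

7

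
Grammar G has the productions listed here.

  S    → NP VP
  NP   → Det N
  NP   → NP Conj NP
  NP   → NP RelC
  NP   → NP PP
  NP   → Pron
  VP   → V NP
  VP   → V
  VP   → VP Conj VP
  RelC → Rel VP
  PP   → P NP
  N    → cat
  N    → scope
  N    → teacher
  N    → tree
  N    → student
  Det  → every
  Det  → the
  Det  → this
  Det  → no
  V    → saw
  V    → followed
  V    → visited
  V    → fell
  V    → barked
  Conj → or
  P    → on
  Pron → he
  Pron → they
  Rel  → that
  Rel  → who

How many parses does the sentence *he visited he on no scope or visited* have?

[S [NP [Pron he]] [VP [VP [V visited] [NP [NP [Pron he]] [PP [P on] [NP [Det no] [N scope]]]]] [Conj or] [VP [V visited]]]]
No rule offers an alternative attachment or grouping for any span, so this is the only derivation.

1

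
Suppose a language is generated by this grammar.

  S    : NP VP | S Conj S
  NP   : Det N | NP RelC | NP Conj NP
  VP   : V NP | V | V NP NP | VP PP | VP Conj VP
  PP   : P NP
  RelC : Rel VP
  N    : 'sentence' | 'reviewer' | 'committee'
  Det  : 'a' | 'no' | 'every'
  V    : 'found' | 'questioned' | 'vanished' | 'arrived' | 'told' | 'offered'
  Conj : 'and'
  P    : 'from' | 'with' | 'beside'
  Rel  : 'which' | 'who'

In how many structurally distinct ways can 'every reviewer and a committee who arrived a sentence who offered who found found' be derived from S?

Two of the 9 distinct bracketings:
[S [NP [NP [NP [Det every] [N reviewer]] [Conj and] [NP [Det a] [N committee]]] [RelC [Rel who] [VP [V arrived] [NP [NP [NP [Det a] [N sentence]] [RelC [Rel who] [VP [V offered]]]] [RelC [Rel who] [VP [V found]]]]]]] [VP [V found]]]
[S [NP [NP [NP [NP [Det every] [N reviewer]] [Conj and] [NP [Det a] [N committee]]] [RelC [Rel who] [VP [V arrived] [NP [NP [Det a] [N sentence]] [RelC [Rel who] [VP [V offered]]]]]]] [RelC [Rel who] [VP [V found]]]] [VP [V found]]]
The trees differ in how a recursive rule is bracketed over the same span.

9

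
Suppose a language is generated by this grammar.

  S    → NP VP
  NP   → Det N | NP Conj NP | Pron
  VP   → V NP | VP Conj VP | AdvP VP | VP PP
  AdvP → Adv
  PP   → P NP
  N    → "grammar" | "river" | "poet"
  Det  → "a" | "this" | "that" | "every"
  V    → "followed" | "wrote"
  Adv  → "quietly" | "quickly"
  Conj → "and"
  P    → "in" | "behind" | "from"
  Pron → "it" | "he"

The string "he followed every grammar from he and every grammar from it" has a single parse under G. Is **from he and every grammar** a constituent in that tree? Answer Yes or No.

[S [NP [Pron he]] [VP [VP [VP [V followed] [NP [Det every] [N grammar]]] [PP [P from] [NP [NP [Pron he]] [Conj and] [NP [Det every] [N grammar]]]]] [PP [P from] [NP [Pron it]]]]]
The words 'from he and every grammar' are exhaustively dominated by a single PP node (built by PP → P NP), so they form a constituent.

Yes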